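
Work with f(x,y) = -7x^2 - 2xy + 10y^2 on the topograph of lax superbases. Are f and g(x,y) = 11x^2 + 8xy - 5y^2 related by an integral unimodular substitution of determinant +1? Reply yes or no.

D₁ = 284, D₂ = 284
river cycle of f (length 8): (-7, 12, 5), (5, 8, -11), (-11, 14, 2), (2, 14, -11), (-11, 8, 5), (5, 12, -7), (-7, 16, 1), (1, 16, -7)
river cycle of g (length 8): (-5, 12, 7), (7, 16, -1), (-1, 16, 7), (7, 12, -5), (-5, 8, 11), (11, 14, -2), (-2, 14, 11), (11, 8, -5)
cycles differ ⇒ inequivalent

no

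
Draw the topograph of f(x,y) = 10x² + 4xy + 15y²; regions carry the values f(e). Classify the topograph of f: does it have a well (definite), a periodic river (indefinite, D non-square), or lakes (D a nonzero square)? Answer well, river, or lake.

D = b²−4ac = 4² − 4·10·15 = -584
D < 0 ⇒ definite ⇒ every region one sign ⇒ single well

well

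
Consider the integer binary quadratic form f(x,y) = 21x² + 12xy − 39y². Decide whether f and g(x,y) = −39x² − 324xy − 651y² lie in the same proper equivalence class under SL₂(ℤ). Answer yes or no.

D₁ = 3420, D₂ = 3420
river cycle of f (length 4): (21, 54, -6), (-6, 54, 21), (21, 30, -30), (-30, 30, 21)
river cycle of g (length 4): (21, 54, -6), (-6, 54, 21), (21, 30, -30), (-30, 30, 21)
cycles coincide ⇒ equivalent

yes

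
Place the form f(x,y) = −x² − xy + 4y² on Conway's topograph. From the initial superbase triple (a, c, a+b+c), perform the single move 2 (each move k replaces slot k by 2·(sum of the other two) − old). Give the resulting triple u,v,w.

start (-1,4,2) = (f(1,0),f(0,1),f(1,1))
replace slot 2: 2·((-1)+2) − 4 = -2 → (-1,-2,2)

-1,-2,2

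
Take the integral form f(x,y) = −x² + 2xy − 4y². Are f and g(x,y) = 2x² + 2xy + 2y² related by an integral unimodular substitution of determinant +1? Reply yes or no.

D₁ = -12, D₂ = -12
f is negative-definite; reduce −f:
−f: translate: b→0 (≡-2 mod 2), so (1,-2,4)→(1,0,3)
−f: reduced (well bottom): (1,0,3) with a≤c, −a<b≤a
flip sign back: reduced form of f is (-1,0,-3)
g: reduced (well bottom): (2,2,2) with a≤c, −a<b≤a
reduced forms (-1, 0, -3) vs (2, 2, 2) ⇒ inequivalent

no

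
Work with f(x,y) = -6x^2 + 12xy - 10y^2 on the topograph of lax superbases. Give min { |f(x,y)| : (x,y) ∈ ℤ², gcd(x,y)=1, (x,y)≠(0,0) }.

translate: b→0 (≡-12 mod 12), so (6,-12,10)→(6,0,4)
flip: (6,0,4)→(4,0,6)
reduced (well bottom): (4,0,6) with a≤c, −a<b≤a
well minimum |f| = |-4| = 4 (negative-definite)

4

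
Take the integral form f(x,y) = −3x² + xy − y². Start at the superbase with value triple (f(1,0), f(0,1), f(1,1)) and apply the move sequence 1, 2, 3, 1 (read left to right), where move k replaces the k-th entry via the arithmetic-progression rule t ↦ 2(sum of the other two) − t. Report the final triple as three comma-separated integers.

start (-3,-1,-3) = (f(1,0),f(0,1),f(1,1))
replace slot 1: 2·((-1)+(-3)) − (-3) = -5 → (-5,-1,-3)
replace slot 2: 2·((-5)+(-3)) − (-1) = -15 → (-5,-15,-3)
replace slot 3: 2·((-5)+(-15)) − (-3) = -37 → (-5,-15,-37)
replace slot 1: 2·((-15)+(-37)) − (-5) = -99 → (-99,-15,-37)

-99,-15,-37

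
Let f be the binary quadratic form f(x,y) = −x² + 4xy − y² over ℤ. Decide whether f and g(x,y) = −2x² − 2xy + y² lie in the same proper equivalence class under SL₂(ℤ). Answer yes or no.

D₁ = 12, D₂ = 12
river cycle of f (length 2): (-1, 2, 2), (2, 2, -1)
river cycle of g (length 2): (1, 2, -2), (-2, 2, 1)
cycles differ ⇒ inequivalent

no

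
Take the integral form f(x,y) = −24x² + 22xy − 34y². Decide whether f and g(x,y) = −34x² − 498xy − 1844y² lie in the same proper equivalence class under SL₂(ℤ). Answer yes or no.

D₁ = -2780, D₂ = -2780
f is negative-definite; reduce −f:
−f: reduced (well bottom): (24,-22,34) with a≤c, −a<b≤a
flip sign back: reduced form of f is (-24,22,-34)
g is negative-definite; reduce −g:
−g: translate: b→22 (≡498 mod 68), so (34,498,1844)→(34,22,24)
−g: flip: (34,22,24)→(24,-22,34)
−g: reduced (well bottom): (24,-22,34) with a≤c, −a<b≤a
flip sign back: reduced form of g is (-24,22,-34)
reduced forms (-24, 22, -34) vs (-24, 22, -34) ⇒ equivalent

yes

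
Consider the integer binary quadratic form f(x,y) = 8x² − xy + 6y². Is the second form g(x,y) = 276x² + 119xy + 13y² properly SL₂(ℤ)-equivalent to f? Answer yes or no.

D₁ = -191, D₂ = -191
f: flip: (8,-1,6)→(6,1,8)
f: reduced (well bottom): (6,1,8) with a≤c, −a<b≤a
g: flip: (276,119,13)→(13,-119,276)
g: translate: b→11 (≡-119 mod 26), so (13,-119,276)→(13,11,6)
g: flip: (13,11,6)→(6,-11,13)
g: translate: b→1 (≡-11 mod 12), so (6,-11,13)→(6,1,8)
g: reduced (well bottom): (6,1,8) with a≤c, −a<b≤a
reduced forms (6, 1, 8) vs (6, 1, 8) ⇒ equivalent

yes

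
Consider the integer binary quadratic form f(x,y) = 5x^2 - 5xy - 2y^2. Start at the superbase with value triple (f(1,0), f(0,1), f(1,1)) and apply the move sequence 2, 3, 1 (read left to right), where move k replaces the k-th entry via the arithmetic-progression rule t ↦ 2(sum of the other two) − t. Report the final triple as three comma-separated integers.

start (5,-2,-2) = (f(1,0),f(0,1),f(1,1))
replace slot 2: 2·(5+(-2)) − (-2) = 8 → (5,8,-2)
replace slot 3: 2·(5+8) − (-2) = 28 → (5,8,28)
replace slot 1: 2·(8+28) − 5 = 67 → (67,8,28)

67,8,28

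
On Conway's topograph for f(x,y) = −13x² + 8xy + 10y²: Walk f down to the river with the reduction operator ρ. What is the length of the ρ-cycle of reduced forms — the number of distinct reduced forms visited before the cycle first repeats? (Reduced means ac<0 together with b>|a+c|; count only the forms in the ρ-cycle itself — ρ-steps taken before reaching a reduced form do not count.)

D = 584, ⌊√D⌋ = 24
river: ρ → (10,12,-11)
river: ρ → (-11,10,11)
river: ρ → (11,12,-10)
river: ρ → (-10,8,13)
river: ρ → (13,18,-5)
river: ρ → (-5,22,5)
river: ρ → (5,18,-13)
river: ρ → (-13,8,10)
ρ-cycle length = 8 (tail of 0 descent steps not counted)

8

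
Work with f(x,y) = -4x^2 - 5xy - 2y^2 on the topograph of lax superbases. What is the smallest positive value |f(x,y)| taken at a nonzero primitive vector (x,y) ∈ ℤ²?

translate: b→-3 (≡5 mod 8), so (4,5,2)→(4,-3,1)
flip: (4,-3,1)→(1,3,4)
translate: b→1 (≡3 mod 2), so (1,3,4)→(1,1,2)
reduced (well bottom): (1,1,2) with a≤c, −a<b≤a
well minimum |f| = |-1| = 1 (negative-definite)

1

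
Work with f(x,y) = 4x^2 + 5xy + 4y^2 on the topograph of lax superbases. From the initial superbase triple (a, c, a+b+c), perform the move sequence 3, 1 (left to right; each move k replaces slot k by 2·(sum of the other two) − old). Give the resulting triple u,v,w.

start (4,4,13) = (f(1,0),f(0,1),f(1,1))
replace slot 3: 2·(4+4) − 13 = 3 → (4,4,3)
replace slot 1: 2·(4+3) − 4 = 10 → (10,4,3)

10,4,3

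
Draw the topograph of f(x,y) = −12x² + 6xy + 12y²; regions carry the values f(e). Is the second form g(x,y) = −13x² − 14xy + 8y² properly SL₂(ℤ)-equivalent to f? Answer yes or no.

D₁ = 612, D₂ = 612
river cycle of f (length 6): (12, 18, -6), (-6, 18, 12), (12, 6, -12), (-12, 18, 6), (6, 18, -12), (-12, 6, 12)
river cycle of g (length 8): (8, 14, -13), (-13, 12, 9), (9, 24, -1), (-1, 24, 9), (9, 12, -13), (-13, 14, 8), (8, 18, -9), (-9, 18, 8)
cycles differ ⇒ inequivalent

no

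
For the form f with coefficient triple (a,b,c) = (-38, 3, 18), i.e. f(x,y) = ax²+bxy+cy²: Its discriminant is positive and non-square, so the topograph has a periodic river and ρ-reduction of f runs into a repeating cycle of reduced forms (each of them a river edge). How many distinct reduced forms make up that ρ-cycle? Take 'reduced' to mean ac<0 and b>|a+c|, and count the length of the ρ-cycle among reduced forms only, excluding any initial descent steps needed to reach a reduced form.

D = 2745, ⌊√D⌋ = 52
descent: ρ → (18,33,-23)  [lands on river]
river: ρ → (-23,13,28)
river: ρ → (28,43,-8)
river: ρ → (-8,37,43)
river: ρ → (43,49,-2)
river: ρ → (-2,51,18)
river: ρ → (18,21,-32)
river: ρ → (-32,43,7)
river: ρ → (7,41,-38)
river: ρ → (-38,35,10)
river: ρ → (10,45,-18)
river: ρ → (-18,27,28)
river: ρ → (28,29,-17)
river: ρ → (-17,39,18)
ρ-cycle length = 14 (tail of 1 descent step not counted)

14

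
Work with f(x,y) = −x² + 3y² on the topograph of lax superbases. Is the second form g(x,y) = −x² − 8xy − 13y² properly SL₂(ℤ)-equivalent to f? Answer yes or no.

D₁ = 12, D₂ = 12
river cycle of f (length 2): (-1, 2, 2), (2, 2, -1)
river cycle of g (length 2): (-1, 2, 2), (2, 2, -1)
cycles coincide ⇒ equivalent

yes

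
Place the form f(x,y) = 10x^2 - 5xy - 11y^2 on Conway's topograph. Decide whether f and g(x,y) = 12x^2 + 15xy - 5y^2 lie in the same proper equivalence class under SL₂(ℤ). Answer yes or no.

D₁ = 465, D₂ = 465
river cycle of f (length 10): (-11, 5, 10), (10, 15, -6), (-6, 21, 1), (1, 21, -6), (-6, 15, 10), (10, 5, -11), (-11, 17, 4), (4, 15, -15), (-15, 15, 4), (4, 17, -11)
river cycle of g (length 10): (-5, 15, 12), (12, 9, -8), (-8, 7, 13), (13, 19, -2), (-2, 21, 3), (3, 21, -2), (-2, 19, 13), (13, 7, -8), (-8, 9, 12), (12, 15, -5)
cycles differ ⇒ inequivalent

no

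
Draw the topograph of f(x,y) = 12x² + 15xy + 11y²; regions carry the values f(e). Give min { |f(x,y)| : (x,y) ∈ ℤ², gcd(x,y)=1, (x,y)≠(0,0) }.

translate: b→-9 (≡15 mod 24), so (12,15,11)→(12,-9,8)
flip: (12,-9,8)→(8,9,12)
translate: b→-7 (≡9 mod 16), so (8,9,12)→(8,-7,11)
reduced (well bottom): (8,-7,11) with a≤c, −a<b≤a
well minimum = a = 8

8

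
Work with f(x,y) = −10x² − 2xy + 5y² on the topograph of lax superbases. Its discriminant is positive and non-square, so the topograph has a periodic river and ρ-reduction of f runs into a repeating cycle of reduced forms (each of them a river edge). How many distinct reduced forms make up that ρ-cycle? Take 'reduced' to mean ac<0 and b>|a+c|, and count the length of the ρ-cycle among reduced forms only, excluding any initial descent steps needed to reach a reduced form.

D = 204, ⌊√D⌋ = 14
descent: ρ → (5,12,-3)  [lands on river]
river: ρ → (-3,12,5)
river: ρ → (5,8,-7)
river: ρ → (-7,6,6)
river: ρ → (6,6,-7)
river: ρ → (-7,8,5)
ρ-cycle length = 6 (tail of 1 descent step not counted)

6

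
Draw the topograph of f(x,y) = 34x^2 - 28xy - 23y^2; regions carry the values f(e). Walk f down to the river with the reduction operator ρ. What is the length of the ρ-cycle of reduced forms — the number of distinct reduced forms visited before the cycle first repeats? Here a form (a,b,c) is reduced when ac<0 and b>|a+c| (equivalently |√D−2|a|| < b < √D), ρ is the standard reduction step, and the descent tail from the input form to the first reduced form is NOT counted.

D = 3912, ⌊√D⌋ = 62
descent: ρ → (-23,28,34)  [lands on river]
river: ρ → (34,40,-17)
river: ρ → (-17,62,1)
river: ρ → (1,62,-17)
river: ρ → (-17,40,34)
river: ρ → (34,28,-23)
river: ρ → (-23,18,39)
river: ρ → (39,60,-2)
river: ρ → (-2,60,39)
river: ρ → (39,18,-23)
ρ-cycle length = 10 (tail of 1 descent step not counted)

10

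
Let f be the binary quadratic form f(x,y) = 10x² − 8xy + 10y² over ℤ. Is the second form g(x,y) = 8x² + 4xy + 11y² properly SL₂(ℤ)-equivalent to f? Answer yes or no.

D₁ = -336, D₂ = -336
f: flip: (10,-8,10)→(10,8,10)
f: reduced (well bottom): (10,8,10) with a≤c, −a<b≤a
g: reduced (well bottom): (8,4,11) with a≤c, −a<b≤a
reduced forms (10, 8, 10) vs (8, 4, 11) ⇒ inequivalent

no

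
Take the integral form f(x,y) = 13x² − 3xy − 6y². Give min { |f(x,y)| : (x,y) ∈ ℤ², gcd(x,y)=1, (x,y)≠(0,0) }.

descent: ρ → (-6,15,4)  [lands on river]
river: ρ → (4,17,-2)
river: ρ → (-2,15,12)
river: ρ → (12,9,-5)
river: ρ → (-5,11,10)
river: ρ → (10,9,-6)
closes: descent 1, river 6
min |a| on river = 2

2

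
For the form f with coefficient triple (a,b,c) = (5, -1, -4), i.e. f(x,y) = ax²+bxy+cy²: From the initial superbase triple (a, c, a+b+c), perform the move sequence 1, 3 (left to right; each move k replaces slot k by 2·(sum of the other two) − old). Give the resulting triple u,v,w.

start (5,-4,0) = (f(1,0),f(0,1),f(1,1))
replace slot 1: 2·((-4)+0) − 5 = -13 → (-13,-4,0)
replace slot 3: 2·((-13)+(-4)) − 0 = -34 → (-13,-4,-34)

-13,-4,-34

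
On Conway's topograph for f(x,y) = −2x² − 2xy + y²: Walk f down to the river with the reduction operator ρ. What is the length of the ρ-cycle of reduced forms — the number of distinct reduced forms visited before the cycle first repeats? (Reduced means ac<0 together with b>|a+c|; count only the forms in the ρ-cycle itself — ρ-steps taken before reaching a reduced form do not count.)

D = 12, ⌊√D⌋ = 3
descent: ρ → (1,2,-2)  [lands on river]
river: ρ → (-2,2,1)
ρ-cycle length = 2 (tail of 1 descent step not counted)

2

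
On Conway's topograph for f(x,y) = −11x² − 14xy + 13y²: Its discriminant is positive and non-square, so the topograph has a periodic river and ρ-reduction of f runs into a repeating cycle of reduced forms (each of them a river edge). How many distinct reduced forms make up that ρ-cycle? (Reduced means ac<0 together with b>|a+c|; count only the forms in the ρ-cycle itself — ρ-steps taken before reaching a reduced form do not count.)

D = 768, ⌊√D⌋ = 27
descent: ρ → (13,14,-11)  [lands on river]
river: ρ → (-11,8,16)
river: ρ → (16,24,-3)
river: ρ → (-3,24,16)
river: ρ → (16,8,-11)
river: ρ → (-11,14,13)
river: ρ → (13,12,-12)
river: ρ → (-12,12,13)
ρ-cycle length = 8 (tail of 1 descent step not counted)

8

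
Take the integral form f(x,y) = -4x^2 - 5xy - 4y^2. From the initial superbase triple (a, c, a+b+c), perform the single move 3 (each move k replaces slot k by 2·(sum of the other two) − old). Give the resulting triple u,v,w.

start (-4,-4,-13) = (f(1,0),f(0,1),f(1,1))
replace slot 3: 2·((-4)+(-4)) − (-13) = -3 → (-4,-4,-3)

-4,-4,-3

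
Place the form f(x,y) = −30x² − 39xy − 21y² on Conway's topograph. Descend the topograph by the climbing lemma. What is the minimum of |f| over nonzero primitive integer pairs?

translate: b→-21 (≡39 mod 60), so (30,39,21)→(30,-21,12)
flip: (30,-21,12)→(12,21,30)
translate: b→-3 (≡21 mod 24), so (12,21,30)→(12,-3,21)
reduced (well bottom): (12,-3,21) with a≤c, −a<b≤a
well minimum |f| = |-12| = 12 (negative-definite)

12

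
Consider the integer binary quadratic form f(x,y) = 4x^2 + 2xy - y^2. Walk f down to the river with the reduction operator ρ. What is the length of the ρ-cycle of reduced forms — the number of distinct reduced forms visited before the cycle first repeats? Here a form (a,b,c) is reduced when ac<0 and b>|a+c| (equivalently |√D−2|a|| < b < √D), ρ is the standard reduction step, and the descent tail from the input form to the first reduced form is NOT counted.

D = 20, ⌊√D⌋ = 4
descent: ρ → (-1,4,1)  [lands on river]
river: ρ → (1,4,-1)
ρ-cycle length = 2 (tail of 1 descent step not counted)

2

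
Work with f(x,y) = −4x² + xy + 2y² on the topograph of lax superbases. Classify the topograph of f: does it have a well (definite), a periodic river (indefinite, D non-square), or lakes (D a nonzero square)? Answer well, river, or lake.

D = b²−4ac = 1² − 4·(-4)·2 = 33
D > 0 non-square ⇒ indefinite ⇒ periodic river

river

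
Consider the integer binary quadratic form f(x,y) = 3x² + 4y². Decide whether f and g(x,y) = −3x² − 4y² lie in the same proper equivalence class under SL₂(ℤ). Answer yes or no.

D₁ = -48, D₂ = -48
f: reduced (well bottom): (3,0,4) with a≤c, −a<b≤a
g is negative-definite; reduce −g:
−g: reduced (well bottom): (3,0,4) with a≤c, −a<b≤a
flip sign back: reduced form of g is (-3,0,-4)
reduced forms (3, 0, 4) vs (-3, 0, -4) ⇒ inequivalent

no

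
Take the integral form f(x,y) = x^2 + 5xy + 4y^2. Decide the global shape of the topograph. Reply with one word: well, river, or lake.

D = b²−4ac = 5² − 4·1·4 = 9
D = 3² is a perfect square ⇒ form factors over ℤ ⇒ lakes

lake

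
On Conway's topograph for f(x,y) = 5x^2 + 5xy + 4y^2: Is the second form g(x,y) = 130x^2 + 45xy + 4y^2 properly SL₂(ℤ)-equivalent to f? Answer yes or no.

D₁ = -55, D₂ = -55
f: flip: (5,5,4)→(4,-5,5)
f: translate: b→3 (≡-5 mod 8), so (4,-5,5)→(4,3,4)
f: reduced (well bottom): (4,3,4) with a≤c, −a<b≤a
g: flip: (130,45,4)→(4,-45,130)
g: translate: b→3 (≡-45 mod 8), so (4,-45,130)→(4,3,4)
g: reduced (well bottom): (4,3,4) with a≤c, −a<b≤a
reduced forms (4, 3, 4) vs (4, 3, 4) ⇒ equivalent

yes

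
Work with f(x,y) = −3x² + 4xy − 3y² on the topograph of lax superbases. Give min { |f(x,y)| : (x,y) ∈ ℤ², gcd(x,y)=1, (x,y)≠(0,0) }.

translate: b→2 (≡-4 mod 6), so (3,-4,3)→(3,2,2)
flip: (3,2,2)→(2,-2,3)
translate: b→2 (≡-2 mod 4), so (2,-2,3)→(2,2,3)
reduced (well bottom): (2,2,3) with a≤c, −a<b≤a
well minimum |f| = |-2| = 2 (negative-definite)

2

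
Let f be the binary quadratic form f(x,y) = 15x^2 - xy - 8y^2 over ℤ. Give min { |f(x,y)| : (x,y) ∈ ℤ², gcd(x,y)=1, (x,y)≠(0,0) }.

descent: ρ → (-8,17,6)  [lands on river]
river: ρ → (6,19,-5)
river: ρ → (-5,21,2)
river: ρ → (2,19,-15)
river: ρ → (-15,11,6)
river: ρ → (6,13,-13)
river: ρ → (-13,13,6)
river: ρ → (6,11,-15)
river: ρ → (-15,19,2)
river: ρ → (2,21,-5)
river: ρ → (-5,19,6)
river: ρ → (6,17,-8)
river: ρ → (-8,15,8)
river: ρ → (8,17,-6)
river: ρ → (-6,19,5)
river: ρ → (5,21,-2)
river: ρ → (-2,19,15)
river: ρ → (15,11,-6)
river: ρ → (-6,13,13)
river: ρ → (13,13,-6)
river: ρ → (-6,11,15)
river: ρ → (15,19,-2)
river: ρ → (-2,21,5)
river: ρ → (5,19,-6)
river: ρ → (-6,17,8)
river: ρ → (8,15,-8)
closes: descent 1, river 26
min |a| on river = 2

2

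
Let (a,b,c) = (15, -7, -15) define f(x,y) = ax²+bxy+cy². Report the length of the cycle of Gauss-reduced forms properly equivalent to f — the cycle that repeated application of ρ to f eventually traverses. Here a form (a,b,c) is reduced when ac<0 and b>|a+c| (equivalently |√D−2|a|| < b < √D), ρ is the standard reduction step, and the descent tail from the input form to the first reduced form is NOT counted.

D = 949, ⌊√D⌋ = 30
descent: ρ → (-15,7,15)  [lands on river]
river: ρ → (15,23,-7)
river: ρ → (-7,19,21)
river: ρ → (21,23,-5)
river: ρ → (-5,27,11)
river: ρ → (11,17,-15)
river: ρ → (-15,13,13)
river: ρ → (13,13,-15)
river: ρ → (-15,17,11)
river: ρ → (11,27,-5)
river: ρ → (-5,23,21)
river: ρ → (21,19,-7)
river: ρ → (-7,23,15)
river: ρ → (15,7,-15)
river: ρ → (-15,23,7)
river: ρ → (7,19,-21)
river: ρ → (-21,23,5)
river: ρ → (5,27,-11)
river: ρ → (-11,17,15)
river: ρ → (15,13,-13)
river: ρ → (-13,13,15)
river: ρ → (15,17,-11)
river: ρ → (-11,27,5)
river: ρ → (5,23,-21)
river: ρ → (-21,19,7)
river: ρ → (7,23,-15)
ρ-cycle length = 26 (tail of 1 descent step not counted)

26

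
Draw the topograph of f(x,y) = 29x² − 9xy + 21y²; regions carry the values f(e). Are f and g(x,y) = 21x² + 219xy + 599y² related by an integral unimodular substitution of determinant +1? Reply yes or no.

D₁ = -2355, D₂ = -2355
f: flip: (29,-9,21)→(21,9,29)
f: reduced (well bottom): (21,9,29) with a≤c, −a<b≤a
g: translate: b→9 (≡219 mod 42), so (21,219,599)→(21,9,29)
g: reduced (well bottom): (21,9,29) with a≤c, −a<b≤a
reduced forms (21, 9, 29) vs (21, 9, 29) ⇒ equivalent

yes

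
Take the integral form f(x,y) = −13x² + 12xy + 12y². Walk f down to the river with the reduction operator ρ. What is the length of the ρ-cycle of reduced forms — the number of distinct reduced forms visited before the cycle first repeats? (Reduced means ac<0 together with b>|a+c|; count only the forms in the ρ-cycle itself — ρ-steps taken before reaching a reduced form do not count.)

D = 768, ⌊√D⌋ = 27
river: ρ → (12,12,-13)
river: ρ → (-13,14,11)
river: ρ → (11,8,-16)
river: ρ → (-16,24,3)
river: ρ → (3,24,-16)
river: ρ → (-16,8,11)
river: ρ → (11,14,-13)
river: ρ → (-13,12,12)
ρ-cycle length = 8 (tail of 0 descent steps not counted)

8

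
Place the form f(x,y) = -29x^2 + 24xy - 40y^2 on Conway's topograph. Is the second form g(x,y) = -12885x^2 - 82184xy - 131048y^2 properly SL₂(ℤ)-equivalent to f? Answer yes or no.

D₁ = -4064, D₂ = -4064
f is negative-definite; reduce −f:
−f: reduced (well bottom): (29,-24,40) with a≤c, −a<b≤a
flip sign back: reduced form of f is (-29,24,-40)
g is negative-definite; reduce −g:
−g: translate: b→4874 (≡82184 mod 25770), so (12885,82184,131048)→(12885,4874,461)
−g: flip: (12885,4874,461)→(461,-4874,12885)
−g: translate: b→-264 (≡-4874 mod 922), so (461,-4874,12885)→(461,-264,40)
−g: flip: (461,-264,40)→(40,264,461)
−g: translate: b→24 (≡264 mod 80), so (40,264,461)→(40,24,29)
−g: flip: (40,24,29)→(29,-24,40)
−g: reduced (well bottom): (29,-24,40) with a≤c, −a<b≤a
flip sign back: reduced form of g is (-29,24,-40)
reduced forms (-29, 24, -40) vs (-29, 24, -40) ⇒ equivalent

yes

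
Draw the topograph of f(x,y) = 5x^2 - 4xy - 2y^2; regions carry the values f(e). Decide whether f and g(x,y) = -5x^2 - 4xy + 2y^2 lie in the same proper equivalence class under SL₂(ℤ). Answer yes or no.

D₁ = 56, D₂ = 56
river cycle of f (length 4): (-2, 4, 5), (5, 6, -1), (-1, 6, 5), (5, 4, -2)
river cycle of g (length 4): (2, 4, -5), (-5, 6, 1), (1, 6, -5), (-5, 4, 2)
cycles differ ⇒ inequivalent

no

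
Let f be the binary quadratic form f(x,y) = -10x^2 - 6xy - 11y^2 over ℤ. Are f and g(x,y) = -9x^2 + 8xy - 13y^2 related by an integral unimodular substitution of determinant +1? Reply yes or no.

D₁ = -404, D₂ = -404
f is negative-definite; reduce −f:
−f: reduced (well bottom): (10,6,11) with a≤c, −a<b≤a
flip sign back: reduced form of f is (-10,-6,-11)
g is negative-definite; reduce −g:
−g: reduced (well bottom): (9,-8,13) with a≤c, −a<b≤a
flip sign back: reduced form of g is (-9,8,-13)
reduced forms (-10, -6, -11) vs (-9, 8, -13) ⇒ inequivalent

no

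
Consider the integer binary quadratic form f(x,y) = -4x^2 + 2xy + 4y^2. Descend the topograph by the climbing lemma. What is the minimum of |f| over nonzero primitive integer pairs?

river: ρ → (4,6,-2)
river: ρ → (-2,6,4)
river: ρ → (4,2,-4)
river: ρ → (-4,6,2)
river: ρ → (2,6,-4)
river: ρ → (-4,2,4)
closes: descent 0, river 6
min |a| on river = 2

2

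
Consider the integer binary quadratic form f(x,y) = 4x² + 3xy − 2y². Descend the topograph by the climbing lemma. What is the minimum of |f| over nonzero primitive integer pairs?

river: ρ → (-2,5,2)
river: ρ → (2,3,-4)
river: ρ → (-4,5,1)
river: ρ → (1,5,-4)
river: ρ → (-4,3,2)
river: ρ → (2,5,-2)
river: ρ → (-2,3,4)
river: ρ → (4,5,-1)
river: ρ → (-1,5,4)
river: ρ → (4,3,-2)
closes: descent 0, river 10
min |a| on river = 1

1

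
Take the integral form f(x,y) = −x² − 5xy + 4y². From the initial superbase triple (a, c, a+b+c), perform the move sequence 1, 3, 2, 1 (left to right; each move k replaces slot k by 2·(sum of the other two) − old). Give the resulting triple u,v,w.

start (-1,4,-2) = (f(1,0),f(0,1),f(1,1))
replace slot 1: 2·(4+(-2)) − (-1) = 5 → (5,4,-2)
replace slot 3: 2·(5+4) − (-2) = 20 → (5,4,20)
replace slot 2: 2·(5+20) − 4 = 46 → (5,46,20)
replace slot 1: 2·(46+20) − 5 = 127 → (127,46,20)

127,46,20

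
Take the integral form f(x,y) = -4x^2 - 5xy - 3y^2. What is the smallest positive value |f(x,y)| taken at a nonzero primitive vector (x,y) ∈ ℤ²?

translate: b→-3 (≡5 mod 8), so (4,5,3)→(4,-3,2)
flip: (4,-3,2)→(2,3,4)
translate: b→-1 (≡3 mod 4), so (2,3,4)→(2,-1,3)
reduced (well bottom): (2,-1,3) with a≤c, −a<b≤a
well minimum |f| = |-2| = 2 (negative-definite)

2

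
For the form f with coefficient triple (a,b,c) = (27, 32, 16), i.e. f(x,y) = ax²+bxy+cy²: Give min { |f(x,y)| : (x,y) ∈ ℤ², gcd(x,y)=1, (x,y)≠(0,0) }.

translate: b→-22 (≡32 mod 54), so (27,32,16)→(27,-22,11)
flip: (27,-22,11)→(11,22,27)
translate: b→0 (≡22 mod 22), so (11,22,27)→(11,0,16)
reduced (well bottom): (11,0,16) with a≤c, −a<b≤a
well minimum = a = 11

11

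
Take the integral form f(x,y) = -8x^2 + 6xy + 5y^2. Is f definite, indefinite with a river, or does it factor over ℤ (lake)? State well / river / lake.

D = b²−4ac = 6² − 4·(-8)·5 = 196
D = 14² is a perfect square ⇒ form factors over ℤ ⇒ lakes

lake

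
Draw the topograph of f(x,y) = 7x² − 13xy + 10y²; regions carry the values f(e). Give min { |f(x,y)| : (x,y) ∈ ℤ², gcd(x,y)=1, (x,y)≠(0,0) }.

translate: b→1 (≡-13 mod 14), so (7,-13,10)→(7,1,4)
flip: (7,1,4)→(4,-1,7)
reduced (well bottom): (4,-1,7) with a≤c, −a<b≤a
well minimum = a = 4

4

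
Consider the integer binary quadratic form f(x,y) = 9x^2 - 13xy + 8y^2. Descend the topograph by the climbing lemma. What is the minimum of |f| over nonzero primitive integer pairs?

translate: b→5 (≡-13 mod 18), so (9,-13,8)→(9,5,4)
flip: (9,5,4)→(4,-5,9)
translate: b→3 (≡-5 mod 8), so (4,-5,9)→(4,3,8)
reduced (well bottom): (4,3,8) with a≤c, −a<b≤a
well minimum = a = 4

4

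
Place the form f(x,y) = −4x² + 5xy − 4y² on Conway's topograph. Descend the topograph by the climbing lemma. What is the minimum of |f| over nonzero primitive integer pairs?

translate: b→3 (≡-5 mod 8), so (4,-5,4)→(4,3,3)
flip: (4,3,3)→(3,-3,4)
translate: b→3 (≡-3 mod 6), so (3,-3,4)→(3,3,4)
reduced (well bottom): (3,3,4) with a≤c, −a<b≤a
well minimum |f| = |-3| = 3 (negative-definite)

3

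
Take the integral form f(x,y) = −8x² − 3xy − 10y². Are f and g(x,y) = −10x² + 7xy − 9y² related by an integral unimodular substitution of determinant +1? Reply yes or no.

D₁ = -311, D₂ = -311
f is negative-definite; reduce −f:
−f: reduced (well bottom): (8,3,10) with a≤c, −a<b≤a
flip sign back: reduced form of f is (-8,-3,-10)
g is negative-definite; reduce −g:
−g: flip: (10,-7,9)→(9,7,10)
−g: reduced (well bottom): (9,7,10) with a≤c, −a<b≤a
flip sign back: reduced form of g is (-9,-7,-10)
reduced forms (-8, -3, -10) vs (-9, -7, -10) ⇒ inequivalent

no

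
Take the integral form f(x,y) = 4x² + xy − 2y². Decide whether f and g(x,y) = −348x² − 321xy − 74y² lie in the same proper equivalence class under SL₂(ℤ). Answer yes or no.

D₁ = 33, D₂ = 33
river cycle of f (length 4): (-2, 3, 3), (3, 3, -2), (-2, 5, 1), (1, 5, -2)
river cycle of g (length 4): (-2, 3, 3), (3, 3, -2), (-2, 5, 1), (1, 5, -2)
cycles coincide ⇒ equivalent

yes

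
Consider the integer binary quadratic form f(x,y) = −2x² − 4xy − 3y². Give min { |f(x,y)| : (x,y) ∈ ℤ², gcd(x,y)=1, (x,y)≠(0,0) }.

translate: b→0 (≡4 mod 4), so (2,4,3)→(2,0,1)
flip: (2,0,1)→(1,0,2)
reduced (well bottom): (1,0,2) with a≤c, −a<b≤a
well minimum |f| = |-1| = 1 (negative-definite)

1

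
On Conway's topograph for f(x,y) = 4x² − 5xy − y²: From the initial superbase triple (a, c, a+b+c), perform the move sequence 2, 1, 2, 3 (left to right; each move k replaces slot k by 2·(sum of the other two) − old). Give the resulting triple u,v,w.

start (4,-1,-2) = (f(1,0),f(0,1),f(1,1))
replace slot 2: 2·(4+(-2)) − (-1) = 5 → (4,5,-2)
replace slot 1: 2·(5+(-2)) − 4 = 2 → (2,5,-2)
replace slot 2: 2·(2+(-2)) − 5 = -5 → (2,-5,-2)
replace slot 3: 2·(2+(-5)) − (-2) = -4 → (2,-5,-4)

2,-5,-4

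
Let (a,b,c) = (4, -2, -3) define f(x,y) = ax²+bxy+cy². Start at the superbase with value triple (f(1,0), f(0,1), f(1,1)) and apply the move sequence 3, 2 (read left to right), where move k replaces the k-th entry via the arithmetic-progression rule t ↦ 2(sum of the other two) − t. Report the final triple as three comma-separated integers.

start (4,-3,-1) = (f(1,0),f(0,1),f(1,1))
replace slot 3: 2·(4+(-3)) − (-1) = 3 → (4,-3,3)
replace slot 2: 2·(4+3) − (-3) = 17 → (4,17,3)

4,17,3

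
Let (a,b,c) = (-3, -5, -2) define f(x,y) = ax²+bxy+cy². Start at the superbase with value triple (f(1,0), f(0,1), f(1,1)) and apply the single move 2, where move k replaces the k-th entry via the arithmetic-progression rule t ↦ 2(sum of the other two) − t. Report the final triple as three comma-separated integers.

start (-3,-2,-10) = (f(1,0),f(0,1),f(1,1))
replace slot 2: 2·((-3)+(-10)) − (-2) = -24 → (-3,-24,-10)

-3,-24,-10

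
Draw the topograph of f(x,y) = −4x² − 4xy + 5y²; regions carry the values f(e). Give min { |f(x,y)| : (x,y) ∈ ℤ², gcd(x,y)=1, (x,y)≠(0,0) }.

descent: ρ → (5,4,-4)  [lands on river]
river: ρ → (-4,4,5)
river: ρ → (5,6,-3)
river: ρ → (-3,6,5)
closes: descent 1, river 4
min |a| on river = 3

3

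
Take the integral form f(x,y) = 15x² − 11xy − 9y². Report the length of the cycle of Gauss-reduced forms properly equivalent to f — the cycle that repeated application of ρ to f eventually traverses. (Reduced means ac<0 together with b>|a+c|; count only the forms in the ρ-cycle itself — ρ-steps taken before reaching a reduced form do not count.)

D = 661, ⌊√D⌋ = 25
descent: ρ → (-9,11,15)  [lands on river]
river: ρ → (15,19,-5)
river: ρ → (-5,21,11)
river: ρ → (11,23,-3)
river: ρ → (-3,25,3)
river: ρ → (3,23,-11)
river: ρ → (-11,21,5)
river: ρ → (5,19,-15)
river: ρ → (-15,11,9)
river: ρ → (9,25,-1)
river: ρ → (-1,25,9)
river: ρ → (9,11,-15)
river: ρ → (-15,19,5)
river: ρ → (5,21,-11)
river: ρ → (-11,23,3)
river: ρ → (3,25,-3)
river: ρ → (-3,23,11)
river: ρ → (11,21,-5)
river: ρ → (-5,19,15)
river: ρ → (15,11,-9)
river: ρ → (-9,25,1)
river: ρ → (1,25,-9)
ρ-cycle length = 22 (tail of 1 descent step not counted)

22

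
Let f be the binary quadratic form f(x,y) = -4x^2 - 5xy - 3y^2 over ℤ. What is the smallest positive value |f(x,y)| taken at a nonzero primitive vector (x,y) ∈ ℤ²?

translate: b→-3 (≡5 mod 8), so (4,5,3)→(4,-3,2)
flip: (4,-3,2)→(2,3,4)
translate: b→-1 (≡3 mod 4), so (2,3,4)→(2,-1,3)
reduced (well bottom): (2,-1,3) with a≤c, −a<b≤a
well minimum |f| = |-2| = 2 (negative-definite)

2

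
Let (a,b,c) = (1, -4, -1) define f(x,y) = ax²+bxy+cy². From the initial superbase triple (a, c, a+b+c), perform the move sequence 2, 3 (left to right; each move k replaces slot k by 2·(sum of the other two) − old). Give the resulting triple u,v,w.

start (1,-1,-4) = (f(1,0),f(0,1),f(1,1))
replace slot 2: 2·(1+(-4)) − (-1) = -5 → (1,-5,-4)
replace slot 3: 2·(1+(-5)) − (-4) = -4 → (1,-5,-4)

1,-5,-4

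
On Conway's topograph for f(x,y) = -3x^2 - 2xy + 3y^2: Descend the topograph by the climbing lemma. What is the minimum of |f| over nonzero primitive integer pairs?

descent: ρ → (3,2,-3)  [lands on river]
river: ρ → (-3,4,2)
river: ρ → (2,4,-3)
river: ρ → (-3,2,3)
river: ρ → (3,4,-2)
river: ρ → (-2,4,3)
closes: descent 1, river 6
min |a| on river = 2

2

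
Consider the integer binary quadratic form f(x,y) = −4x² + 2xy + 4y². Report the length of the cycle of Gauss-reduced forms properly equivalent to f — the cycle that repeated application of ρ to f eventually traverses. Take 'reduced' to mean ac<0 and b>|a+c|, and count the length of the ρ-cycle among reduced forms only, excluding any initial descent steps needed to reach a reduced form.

D = 68, ⌊√D⌋ = 8
river: ρ → (4,6,-2)
river: ρ → (-2,6,4)
river: ρ → (4,2,-4)
river: ρ → (-4,6,2)
river: ρ → (2,6,-4)
river: ρ → (-4,2,4)
ρ-cycle length = 6 (tail of 0 descent steps not counted)

6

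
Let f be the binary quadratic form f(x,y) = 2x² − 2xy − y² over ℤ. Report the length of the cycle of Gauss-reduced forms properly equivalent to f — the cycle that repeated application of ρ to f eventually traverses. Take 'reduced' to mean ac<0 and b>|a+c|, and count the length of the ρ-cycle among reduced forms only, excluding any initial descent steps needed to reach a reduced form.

D = 12, ⌊√D⌋ = 3
descent: ρ → (-1,2,2)  [lands on river]
river: ρ → (2,2,-1)
ρ-cycle length = 2 (tail of 1 descent step not counted)

2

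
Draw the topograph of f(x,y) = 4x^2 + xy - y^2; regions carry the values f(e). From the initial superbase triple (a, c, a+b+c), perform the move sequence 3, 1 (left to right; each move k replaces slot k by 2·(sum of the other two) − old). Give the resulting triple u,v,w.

start (4,-1,4) = (f(1,0),f(0,1),f(1,1))
replace slot 3: 2·(4+(-1)) − 4 = 2 → (4,-1,2)
replace slot 1: 2·((-1)+2) − 4 = -2 → (-2,-1,2)

-2,-1,2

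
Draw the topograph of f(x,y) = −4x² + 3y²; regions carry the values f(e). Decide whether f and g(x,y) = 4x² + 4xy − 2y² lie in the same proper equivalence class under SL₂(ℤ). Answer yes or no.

D₁ = 48, D₂ = 48
river cycle of f (length 2): (3, 6, -1), (-1, 6, 3)
river cycle of g (length 2): (-2, 4, 4), (4, 4, -2)
cycles differ ⇒ inequivalent

no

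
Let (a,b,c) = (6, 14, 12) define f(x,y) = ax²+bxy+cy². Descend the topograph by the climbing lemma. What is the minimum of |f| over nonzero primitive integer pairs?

translate: b→2 (≡14 mod 12), so (6,14,12)→(6,2,4)
flip: (6,2,4)→(4,-2,6)
reduced (well bottom): (4,-2,6) with a≤c, −a<b≤a
well minimum = a = 4

4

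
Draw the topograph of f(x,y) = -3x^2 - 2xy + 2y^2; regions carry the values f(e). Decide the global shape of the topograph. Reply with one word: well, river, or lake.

D = b²−4ac = (-2)² − 4·(-3)·2 = 28
D > 0 non-square ⇒ indefinite ⇒ periodic river

river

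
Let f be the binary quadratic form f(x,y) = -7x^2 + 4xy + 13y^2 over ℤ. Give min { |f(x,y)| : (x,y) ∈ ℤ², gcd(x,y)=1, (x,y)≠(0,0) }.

descent: ρ → (13,-4,-7)
descent: ρ → (-7,18,2)  [lands on river]
river: ρ → (2,18,-7)
river: ρ → (-7,10,10)
river: ρ → (10,10,-7)
closes: descent 2, river 4
min |a| on river = 2

2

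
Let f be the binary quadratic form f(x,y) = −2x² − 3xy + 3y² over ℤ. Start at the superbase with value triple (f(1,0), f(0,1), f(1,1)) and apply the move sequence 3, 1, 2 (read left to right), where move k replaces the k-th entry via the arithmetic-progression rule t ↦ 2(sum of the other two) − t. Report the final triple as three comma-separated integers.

start (-2,3,-2) = (f(1,0),f(0,1),f(1,1))
replace slot 3: 2·((-2)+3) − (-2) = 4 → (-2,3,4)
replace slot 1: 2·(3+4) − (-2) = 16 → (16,3,4)
replace slot 2: 2·(16+4) − 3 = 37 → (16,37,4)

16,37,4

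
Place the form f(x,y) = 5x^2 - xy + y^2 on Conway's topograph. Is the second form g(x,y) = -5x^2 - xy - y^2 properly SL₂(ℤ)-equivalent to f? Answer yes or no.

D₁ = -19, D₂ = -19
f: flip: (5,-1,1)→(1,1,5)
f: reduced (well bottom): (1,1,5) with a≤c, −a<b≤a
g is negative-definite; reduce −g:
−g: flip: (5,1,1)→(1,-1,5)
−g: translate: b→1 (≡-1 mod 2), so (1,-1,5)→(1,1,5)
−g: reduced (well bottom): (1,1,5) with a≤c, −a<b≤a
flip sign back: reduced form of g is (-1,-1,-5)
reduced forms (1, 1, 5) vs (-1, -1, -5) ⇒ inequivalent

no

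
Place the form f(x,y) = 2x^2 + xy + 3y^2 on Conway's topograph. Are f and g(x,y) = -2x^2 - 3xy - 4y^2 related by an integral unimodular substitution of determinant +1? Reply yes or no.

D₁ = -23, D₂ = -23
f: reduced (well bottom): (2,1,3) with a≤c, −a<b≤a
g is negative-definite; reduce −g:
−g: translate: b→-1 (≡3 mod 4), so (2,3,4)→(2,-1,3)
−g: reduced (well bottom): (2,-1,3) with a≤c, −a<b≤a
flip sign back: reduced form of g is (-2,1,-3)
reduced forms (2, 1, 3) vs (-2, 1, -3) ⇒ inequivalent

no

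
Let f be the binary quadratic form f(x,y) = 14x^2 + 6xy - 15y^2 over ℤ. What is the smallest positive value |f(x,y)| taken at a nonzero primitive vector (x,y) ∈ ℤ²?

river: ρ → (-15,24,5)
river: ρ → (5,26,-10)
river: ρ → (-10,14,17)
river: ρ → (17,20,-7)
river: ρ → (-7,22,14)
river: ρ → (14,6,-15)
closes: descent 0, river 6
min |a| on river = 5

5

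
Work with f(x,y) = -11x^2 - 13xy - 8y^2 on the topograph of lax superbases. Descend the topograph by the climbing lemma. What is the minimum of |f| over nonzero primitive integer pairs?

translate: b→-9 (≡13 mod 22), so (11,13,8)→(11,-9,6)
flip: (11,-9,6)→(6,9,11)
translate: b→-3 (≡9 mod 12), so (6,9,11)→(6,-3,8)
reduced (well bottom): (6,-3,8) with a≤c, −a<b≤a
well minimum |f| = |-6| = 6 (negative-definite)

6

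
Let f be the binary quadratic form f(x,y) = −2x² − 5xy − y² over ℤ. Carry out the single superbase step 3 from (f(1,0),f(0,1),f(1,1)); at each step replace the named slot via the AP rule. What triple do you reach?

start (-2,-1,-8) = (f(1,0),f(0,1),f(1,1))
replace slot 3: 2·((-2)+(-1)) − (-8) = 2 → (-2,-1,2)

-2,-1,2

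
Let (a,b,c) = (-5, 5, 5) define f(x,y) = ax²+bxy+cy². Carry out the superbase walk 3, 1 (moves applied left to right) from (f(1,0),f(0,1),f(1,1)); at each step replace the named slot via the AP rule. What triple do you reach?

start (-5,5,5) = (f(1,0),f(0,1),f(1,1))
replace slot 3: 2·((-5)+5) − 5 = -5 → (-5,5,-5)
replace slot 1: 2·(5+(-5)) − (-5) = 5 → (5,5,-5)

5,5,-5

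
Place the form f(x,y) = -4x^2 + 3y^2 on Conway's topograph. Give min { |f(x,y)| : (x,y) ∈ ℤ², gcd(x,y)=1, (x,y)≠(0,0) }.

descent: ρ → (3,6,-1)  [lands on river]
river: ρ → (-1,6,3)
closes: descent 1, river 2
min |a| on river = 1

1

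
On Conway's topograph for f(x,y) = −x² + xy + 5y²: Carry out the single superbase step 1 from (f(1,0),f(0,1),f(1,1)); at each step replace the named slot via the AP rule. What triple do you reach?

start (-1,5,5) = (f(1,0),f(0,1),f(1,1))
replace slot 1: 2·(5+5) − (-1) = 21 → (21,5,5)

21,5,5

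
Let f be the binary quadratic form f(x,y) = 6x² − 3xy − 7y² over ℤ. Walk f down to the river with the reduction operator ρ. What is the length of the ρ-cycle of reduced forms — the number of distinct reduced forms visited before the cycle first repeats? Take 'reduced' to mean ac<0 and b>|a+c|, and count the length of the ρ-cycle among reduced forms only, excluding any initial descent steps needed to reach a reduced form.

D = 177, ⌊√D⌋ = 13
descent: ρ → (-7,3,6)  [lands on river]
river: ρ → (6,9,-4)
river: ρ → (-4,7,8)
river: ρ → (8,9,-3)
river: ρ → (-3,9,8)
river: ρ → (8,7,-4)
river: ρ → (-4,9,6)
river: ρ → (6,3,-7)
river: ρ → (-7,11,2)
river: ρ → (2,13,-1)
river: ρ → (-1,13,2)
river: ρ → (2,11,-7)
ρ-cycle length = 12 (tail of 1 descent step not counted)

12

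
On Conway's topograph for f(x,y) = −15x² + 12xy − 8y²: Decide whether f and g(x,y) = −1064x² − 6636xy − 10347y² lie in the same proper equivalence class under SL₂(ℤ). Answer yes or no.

D₁ = -336, D₂ = -336
f is negative-definite; reduce −f:
−f: flip: (15,-12,8)→(8,12,15)
−f: translate: b→-4 (≡12 mod 16), so (8,12,15)→(8,-4,11)
−f: reduced (well bottom): (8,-4,11) with a≤c, −a<b≤a
flip sign back: reduced form of f is (-8,4,-11)
g is negative-definite; reduce −g:
−g: translate: b→252 (≡6636 mod 2128), so (1064,6636,10347)→(1064,252,15)
−g: flip: (1064,252,15)→(15,-252,1064)
−g: translate: b→-12 (≡-252 mod 30), so (15,-252,1064)→(15,-12,8)
−g: flip: (15,-12,8)→(8,12,15)
−g: translate: b→-4 (≡12 mod 16), so (8,12,15)→(8,-4,11)
−g: reduced (well bottom): (8,-4,11) with a≤c, −a<b≤a
flip sign back: reduced form of g is (-8,4,-11)
reduced forms (-8, 4, -11) vs (-8, 4, -11) ⇒ equivalent

yes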